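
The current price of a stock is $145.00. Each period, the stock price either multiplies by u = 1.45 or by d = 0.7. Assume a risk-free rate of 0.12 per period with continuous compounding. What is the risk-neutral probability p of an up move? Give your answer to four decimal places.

Risk-neutral probability p = (e^0.12 − 0.7)/(1.45 − 0.7) = 0.4275/0.7500 = 0.5700

p = 0.5700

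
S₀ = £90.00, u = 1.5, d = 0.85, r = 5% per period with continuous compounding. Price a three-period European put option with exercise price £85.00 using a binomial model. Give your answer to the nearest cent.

£8.42

Risk-neutral probability p = (e^0.05 − 0.85)/(1.5 − 0.85) = 0.2013/0.6500 = 0.3096
Terminal stock prices: S_uuu = 303.8, S_uud = 172.1, S_udd = 97.54, S_ddd = 55.27
Terminal payoffs (K − S): max(-218.8, 0) = 0, max(-87.12, 0) = 0, max(-12.54, 0) = 0, max(29.73, 0) = 29.73
Node uu (S = 202.5): V_uu = e^(−0.05)·[0.3096·0.0000 + 0.6904·0.0000] = 0.0000
Node ud (S = 114.8): V_ud = e^(−0.05)·[0.3096·0.0000 + 0.6904·0.0000] = 0.0000
Node dd (S = 65.02): V_dd = e^(−0.05)·[0.3096·0.0000 + 0.6904·29.7288] = 19.5224
Node u (S = 135): V_u = e^(−0.05)·[0.3096·0.0000 + 0.6904·0.0000] = 0.0000
Node d (S = 76.5): V_d = e^(−0.05)·[0.3096·0.0000 + 0.6904·19.5224] = 12.8200
Node 0 (S = 90): V_0 = e^(−0.05)·[0.3096·0.0000 + 0.6904·12.8200] = 8.4187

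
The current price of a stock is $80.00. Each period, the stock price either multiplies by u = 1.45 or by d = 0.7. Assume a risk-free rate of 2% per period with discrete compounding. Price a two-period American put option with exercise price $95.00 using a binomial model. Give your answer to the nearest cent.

Risk-neutral probability p = (1 + 0.02 − 0.7)/(1.45 − 0.7) = 0.3200/0.7500 = 0.4267
Terminal stock prices: S_uu = 168.2, S_ud = 81.2, S_dd = 39.2
Terminal payoffs (K − S): max(-73.2, 0) = 0, max(13.8, 0) = 13.8, max(55.8, 0) = 55.8
Node u (S = 116): continuation = 1/1.02·[0.4267·0.0000 + 0.5733·13.8000] = 7.7569; exercise value = 0.0000 ≤ continuation, so V_u = 7.7569
Node d (S = 56): continuation = 1/1.02·[0.4267·13.8000 + 0.5733·55.8000] = 37.1373; exercise value = 39.0000 > continuation, so V_d = 39.0000 (exercise)
Node 0 (S = 80): continuation = 1/1.02·[0.4267·7.7569 + 0.5733·39.0000] = 25.1663; exercise value = 15.0000 ≤ continuation, so V_0 = 25.1663

$25.17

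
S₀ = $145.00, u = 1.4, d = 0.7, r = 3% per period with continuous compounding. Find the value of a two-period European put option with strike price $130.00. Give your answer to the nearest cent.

$15.47

Risk-neutral probability p = (e^0.03 − 0.7)/(1.4 − 0.7) = 0.3305/0.7000 = 0.4721
Terminal stock prices: S_uu = 284.2, S_ud = 142.1, S_dd = 71.05
Terminal payoffs (K − S): max(-154.2, 0) = 0, max(-12.1, 0) = 0, max(58.95, 0) = 58.95
Node u (S = 203): V_u = e^(−0.03)·[0.4721·0.0000 + 0.5279·0.0000] = 0.0000
Node d (S = 101.5): V_d = e^(−0.03)·[0.4721·0.0000 + 0.5279·58.9500] = 30.2012
Node 0 (S = 145): V_0 = e^(−0.03)·[0.4721·0.0000 + 0.5279·30.2012] = 15.4727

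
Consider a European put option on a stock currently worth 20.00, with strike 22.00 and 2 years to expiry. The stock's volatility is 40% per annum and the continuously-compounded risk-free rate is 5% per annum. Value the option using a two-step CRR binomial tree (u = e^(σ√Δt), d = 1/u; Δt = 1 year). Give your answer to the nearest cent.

CRR parameters: u = e^(σ√Δt) = e^(0.4·√1) = 1.4918, d = 1/u = 0.6703
Per-period rate: rΔt = 0.05·1 = 0.05, so R = e^0.05 = 1.0513
Risk-neutral probability p = (e^0.05 − 0.6703)/(1.4918 − 0.6703) = 0.3810/0.8215 = 0.4637
Terminal stock prices: S_uu = 44.51, S_ud = 20, S_dd = 8.987
Terminal payoffs (K − S): max(-22.51, 0) = 0, max(2, 0) = 2, max(13.01, 0) = 13.01
Node u (S = 29.84): V_u = e^(−0.05)·[0.4637·0.0000 + 0.5363·2.0000] = 1.0202
Node d (S = 13.41): V_d = e^(−0.05)·[0.4637·2.0000 + 0.5363·13.0134] = 7.5206
Node 0 (S = 20): V_0 = e^(−0.05)·[0.4637·1.0202 + 0.5363·7.5206] = 4.2865

4.29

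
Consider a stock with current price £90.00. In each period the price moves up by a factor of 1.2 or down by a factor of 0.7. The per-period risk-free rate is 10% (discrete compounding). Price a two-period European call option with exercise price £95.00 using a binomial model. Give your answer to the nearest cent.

£18.30

Risk-neutral probability p = (1 + 0.1 − 0.7)/(1.2 − 0.7) = 0.4000/0.5000 = 0.8000
Terminal stock prices: S_uu = 129.6, S_ud = 75.6, S_dd = 44.1
Terminal payoffs (S − K): max(34.6, 0) = 34.6, max(-19.4, 0) = 0, max(-50.9, 0) = 0
Node u (S = 108): V_u = 1/1.1·[0.8000·34.6000 + 0.2000·0.0000] = 25.1636
Node d (S = 63): V_d = 1/1.1·[0.8000·0.0000 + 0.2000·0.0000] = 0.0000
Node 0 (S = 90): V_0 = 1/1.1·[0.8000·25.1636 + 0.2000·0.0000] = 18.3008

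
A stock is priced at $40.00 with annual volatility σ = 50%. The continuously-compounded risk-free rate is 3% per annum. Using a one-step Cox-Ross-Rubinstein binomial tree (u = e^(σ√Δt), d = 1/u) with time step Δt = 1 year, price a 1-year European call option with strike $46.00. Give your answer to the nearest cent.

CRR parameters: u = e^(σ√Δt) = e^(0.5·√1) = 1.6487, d = 1/u = 0.6065
Per-period rate: rΔt = 0.03·1 = 0.03, so R = e^0.03 = 1.0305
Risk-neutral probability p = (e^0.03 − 0.6065)/(1.6487 − 0.6065) = 0.4239/1.0422 = 0.4068
Terminal stock prices: S_u = 65.95, S_d = 24.26
Terminal payoffs (S − K): max(19.95, 0) = 19.95, max(-21.74, 0) = 0
Node 0 (S = 40): V_0 = e^(−0.03)·[0.4068·19.9489 + 0.5932·0.0000] = 7.8746

$7.87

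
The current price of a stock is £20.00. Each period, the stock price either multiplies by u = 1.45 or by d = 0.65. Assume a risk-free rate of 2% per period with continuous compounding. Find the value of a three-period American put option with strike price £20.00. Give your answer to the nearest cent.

Risk-neutral probability p = (e^0.02 − 0.65)/(1.45 − 0.65) = 0.3702/0.8000 = 0.4628
Terminal stock prices: S_uuu = 60.97, S_uud = 27.33, S_udd = 12.25, S_ddd = 5.492
Terminal payoffs (K − S): max(-40.97, 0) = 0, max(-7.332, 0) = 0, max(7.747, 0) = 7.747, max(14.51, 0) = 14.51
Node uu (S = 42.05): continuation = e^(−0.02)·[0.4628·0.0000 + 0.5372·0.0000] = 0.0000; exercise value = 0.0000 ≤ continuation, so V_uu = 0.0000
Node ud (S = 18.85): continuation = e^(−0.02)·[0.4628·0.0000 + 0.5372·7.7475] = 4.0799; exercise value = 1.1500 ≤ continuation, so V_ud = 4.0799
Node dd (S = 8.45): continuation = e^(−0.02)·[0.4628·7.7475 + 0.5372·14.5075] = 11.1540; exercise value = 11.5500 > continuation, so V_dd = 11.5500 (exercise)
Node u (S = 29): continuation = e^(−0.02)·[0.4628·0.0000 + 0.5372·4.0799] = 2.1485; exercise value = 0.0000 ≤ continuation, so V_u = 2.1485
Node d (S = 13): continuation = e^(−0.02)·[0.4628·4.0799 + 0.5372·11.5500] = 7.9329; exercise value = 7.0000 ≤ continuation, so V_d = 7.9329
Node 0 (S = 20): continuation = e^(−0.02)·[0.4628·2.1485 + 0.5372·7.9329] = 5.1521; exercise value = 0.0000 ≤ continuation, so V_0 = 5.1521

£5.15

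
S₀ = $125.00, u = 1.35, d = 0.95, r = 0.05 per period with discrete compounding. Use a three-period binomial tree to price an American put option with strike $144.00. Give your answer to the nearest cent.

$19.00

Risk-neutral probability p = (1 + 0.05 − 0.95)/(1.35 − 0.95) = 0.1000/0.4000 = 0.2500
Terminal stock prices: S_uuu = 307.5, S_uud = 216.4, S_udd = 152.3, S_ddd = 107.2
Terminal payoffs (K − S): max(-163.5, 0) = 0, max(-72.42, 0) = 0, max(-8.297, 0) = 0, max(36.83, 0) = 36.83
Node uu (S = 227.8): continuation = 1/1.05·[0.2500·0.0000 + 0.7500·0.0000] = 0.0000; exercise value = 0.0000 ≤ continuation, so V_uu = 0.0000
Node ud (S = 160.3): continuation = 1/1.05·[0.2500·0.0000 + 0.7500·0.0000] = 0.0000; exercise value = 0.0000 ≤ continuation, so V_ud = 0.0000
Node dd (S = 112.8): continuation = 1/1.05·[0.2500·0.0000 + 0.7500·36.8281] = 26.3058; exercise value = 31.1875 > continuation, so V_dd = 31.1875 (exercise)
Node u (S = 168.8): continuation = 1/1.05·[0.2500·0.0000 + 0.7500·0.0000] = 0.0000; exercise value = 0.0000 ≤ continuation, so V_u = 0.0000
Node d (S = 118.8): continuation = 1/1.05·[0.2500·0.0000 + 0.7500·31.1875] = 22.2768; exercise value = 25.2500 > continuation, so V_d = 25.2500 (exercise)
Node 0 (S = 125): continuation = 1/1.05·[0.2500·0.0000 + 0.7500·25.2500] = 18.0357; exercise value = 19.0000 > continuation, so V_0 = 19.0000 (exercise)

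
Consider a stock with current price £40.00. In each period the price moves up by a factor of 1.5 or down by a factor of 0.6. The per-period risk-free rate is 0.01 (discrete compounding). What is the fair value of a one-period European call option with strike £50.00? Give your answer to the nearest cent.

£4.51

Risk-neutral probability p = (1 + 0.01 − 0.6)/(1.5 − 0.6) = 0.4100/0.9000 = 0.4556
Terminal stock prices: S_u = 60, S_d = 24
Terminal payoffs (S − K): max(10, 0) = 10, max(-26, 0) = 0
Node 0 (S = 40): V_0 = 1/1.01·[0.4556·10.0000 + 0.5444·0.0000] = 4.5105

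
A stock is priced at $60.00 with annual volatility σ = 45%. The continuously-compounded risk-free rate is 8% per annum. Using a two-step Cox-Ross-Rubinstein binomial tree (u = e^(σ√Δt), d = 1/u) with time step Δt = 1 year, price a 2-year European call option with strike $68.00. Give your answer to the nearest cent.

$15.55

CRR parameters: u = e^(σ√Δt) = e^(0.45·√1) = 1.5683, d = 1/u = 0.6376
Per-period rate: rΔt = 0.08·1 = 0.08, so R = e^0.08 = 1.0833
Risk-neutral probability p = (e^0.08 − 0.6376)/(1.5683 − 0.6376) = 0.4457/0.9307 = 0.4789
Terminal stock prices: S_uu = 147.6, S_ud = 60, S_dd = 24.39
Terminal payoffs (S − K): max(79.58, 0) = 79.58, max(-8, 0) = 0, max(-43.61, 0) = 0
Node u (S = 94.1): V_u = e^(−0.08)·[0.4789·79.5762 + 0.5211·0.0000] = 35.1755
Node d (S = 38.26): V_d = e^(−0.08)·[0.4789·0.0000 + 0.5211·0.0000] = 0.0000
Node 0 (S = 60): V_0 = e^(−0.08)·[0.4789·35.1755 + 0.5211·0.0000] = 15.5488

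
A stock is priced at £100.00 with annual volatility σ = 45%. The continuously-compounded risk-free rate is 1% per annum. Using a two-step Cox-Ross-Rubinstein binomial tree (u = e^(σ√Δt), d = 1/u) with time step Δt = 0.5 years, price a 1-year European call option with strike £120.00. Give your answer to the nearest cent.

CRR parameters: u = e^(σ√Δt) = e^(0.45·√0.5) = 1.3746, d = 1/u = 0.7275
Per-period rate: rΔt = 0.01·0.5 = 0.005, so R = e^0.005 = 1.0050
Risk-neutral probability p = (e^0.005 − 0.7275)/(1.3746 − 0.7275) = 0.2776/0.6472 = 0.4289
Terminal stock prices: S_uu = 189, S_ud = 100, S_dd = 52.92
Terminal payoffs (S − K): max(68.97, 0) = 68.97, max(-20, 0) = 0, max(-67.08, 0) = 0
Node u (S = 137.5): V_u = e^(−0.005)·[0.4289·68.9658 + 0.5711·0.0000] = 29.4292
Node d (S = 72.75): V_d = e^(−0.005)·[0.4289·0.0000 + 0.5711·0.0000] = 0.0000
Node 0 (S = 100): V_0 = e^(−0.005)·[0.4289·29.4292 + 0.5711·0.0000] = 12.5581

£12.56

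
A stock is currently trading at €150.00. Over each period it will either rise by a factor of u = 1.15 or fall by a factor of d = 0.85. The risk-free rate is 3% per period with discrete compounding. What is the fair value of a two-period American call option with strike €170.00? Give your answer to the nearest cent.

Risk-neutral probability p = (1 + 0.03 − 0.85)/(1.15 − 0.85) = 0.1800/0.3000 = 0.6000
Terminal stock prices: S_uu = 198.4, S_ud = 146.6, S_dd = 108.4
Terminal payoffs (S − K): max(28.37, 0) = 28.37, max(-23.38, 0) = 0, max(-61.63, 0) = 0
Node u (S = 172.5): continuation = 1/1.03·[0.6000·28.3750 + 0.4000·0.0000] = 16.5291; exercise value = 2.5000 ≤ continuation, so V_u = 16.5291
Node d (S = 127.5): continuation = 1/1.03·[0.6000·0.0000 + 0.4000·0.0000] = 0.0000; exercise value = 0.0000 ≤ continuation, so V_d = 0.0000
Node 0 (S = 150): continuation = 1/1.03·[0.6000·16.5291 + 0.4000·0.0000] = 9.6286; exercise value = 0.0000 ≤ continuation, so V_0 = 9.6286

€9.63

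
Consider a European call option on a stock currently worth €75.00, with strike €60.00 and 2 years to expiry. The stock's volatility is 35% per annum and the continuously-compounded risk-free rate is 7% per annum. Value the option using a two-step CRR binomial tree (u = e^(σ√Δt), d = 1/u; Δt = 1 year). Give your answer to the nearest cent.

CRR parameters: u = e^(σ√Δt) = e^(0.35·√1) = 1.4191, d = 1/u = 0.7047
Per-period rate: rΔt = 0.07·1 = 0.07, so R = e^0.07 = 1.0725
Risk-neutral probability p = (e^0.07 − 0.7047)/(1.4191 − 0.7047) = 0.3678/0.7144 = 0.5149
Terminal stock prices: S_uu = 151, S_ud = 75, S_dd = 37.24
Terminal payoffs (S − K): max(91.03, 0) = 91.03, max(15, 0) = 15, max(-22.76, 0) = 0
Node u (S = 106.4): V_u = e^(−0.07)·[0.5149·91.0315 + 0.4851·15.0000] = 50.4864
Node d (S = 52.85): V_d = e^(−0.07)·[0.5149·15.0000 + 0.4851·0.0000] = 7.2011
Node 0 (S = 75): V_0 = e^(−0.07)·[0.5149·50.4864 + 0.4851·7.2011] = 27.4943

€27.49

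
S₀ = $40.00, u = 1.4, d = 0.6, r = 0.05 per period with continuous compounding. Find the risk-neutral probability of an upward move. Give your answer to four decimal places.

Risk-neutral probability p = (e^0.05 − 0.6)/(1.4 − 0.6) = 0.4513/0.8000 = 0.5641

p = 0.5641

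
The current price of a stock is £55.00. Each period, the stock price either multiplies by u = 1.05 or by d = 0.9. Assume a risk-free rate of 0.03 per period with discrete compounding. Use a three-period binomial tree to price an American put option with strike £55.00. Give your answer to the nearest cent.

£1.08

Risk-neutral probability p = (1 + 0.03 − 0.9)/(1.05 − 0.9) = 0.1300/0.1500 = 0.8667
Terminal stock prices: S_uuu = 63.67, S_uud = 54.57, S_udd = 46.78, S_ddd = 40.1
Terminal payoffs (K − S): max(-8.669, 0) = 0, max(0.4262, 0) = 0.4262, max(8.222, 0) = 8.222, max(14.9, 0) = 14.9
Node uu (S = 60.64): continuation = 1/1.03·[0.8667·0.0000 + 0.1333·0.4262] = 0.0552; exercise value = 0.0000 ≤ continuation, so V_uu = 0.0552
Node ud (S = 51.98): continuation = 1/1.03·[0.8667·0.4262 + 0.1333·8.2225] = 1.4231; exercise value = 3.0250 > continuation, so V_ud = 3.0250 (exercise)
Node dd (S = 44.55): continuation = 1/1.03·[0.8667·8.2225 + 0.1333·14.9050] = 8.8481; exercise value = 10.4500 > continuation, so V_dd = 10.4500 (exercise)
Node u (S = 57.75): continuation = 1/1.03·[0.8667·0.0552 + 0.1333·3.0250] = 0.4380; exercise value = 0.0000 ≤ continuation, so V_u = 0.4380
Node d (S = 49.5): continuation = 1/1.03·[0.8667·3.0250 + 0.1333·10.4500] = 3.8981; exercise value = 5.5000 > continuation, so V_d = 5.5000 (exercise)
Node 0 (S = 55): continuation = 1/1.03·[0.8667·0.4380 + 0.1333·5.5000] = 1.0805; exercise value = 0.0000 ≤ continuation, so V_0 = 1.0805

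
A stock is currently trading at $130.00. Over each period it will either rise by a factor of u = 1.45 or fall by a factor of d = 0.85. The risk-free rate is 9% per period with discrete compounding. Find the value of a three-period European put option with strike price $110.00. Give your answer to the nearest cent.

$5.03

Risk-neutral probability p = (1 + 0.09 − 0.85)/(1.45 − 0.85) = 0.2400/0.6000 = 0.4000
Terminal stock prices: S_uuu = 396.3, S_uud = 232.3, S_udd = 136.2, S_ddd = 79.84
Terminal payoffs (K − S): max(-286.3, 0) = 0, max(-122.3, 0) = 0, max(-26.19, 0) = 0, max(30.16, 0) = 30.16
Node uu (S = 273.3): V_uu = 1/1.09·[0.4000·0.0000 + 0.6000·0.0000] = 0.0000
Node ud (S = 160.2): V_ud = 1/1.09·[0.4000·0.0000 + 0.6000·0.0000] = 0.0000
Node dd (S = 93.92): V_dd = 1/1.09·[0.4000·0.0000 + 0.6000·30.1638] = 16.6039
Node u (S = 188.5): V_u = 1/1.09·[0.4000·0.0000 + 0.6000·0.0000] = 0.0000
Node d (S = 110.5): V_d = 1/1.09·[0.4000·0.0000 + 0.6000·16.6039] = 9.1398
Node 0 (S = 130): V_0 = 1/1.09·[0.4000·0.0000 + 0.6000·9.1398] = 5.0311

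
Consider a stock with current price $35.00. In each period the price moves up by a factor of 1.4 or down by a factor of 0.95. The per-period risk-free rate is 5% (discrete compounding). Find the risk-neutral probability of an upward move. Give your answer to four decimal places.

p = 0.2222

Risk-neutral probability p = (1 + 0.05 − 0.95)/(1.4 − 0.95) = 0.1000/0.4500 = 0.2222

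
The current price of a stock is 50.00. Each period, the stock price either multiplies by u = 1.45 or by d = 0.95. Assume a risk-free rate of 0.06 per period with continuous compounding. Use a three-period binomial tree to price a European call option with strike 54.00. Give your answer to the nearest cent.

9.25

Risk-neutral probability p = (e^0.06 − 0.95)/(1.45 − 0.95) = 0.1118/0.5000 = 0.2237
Terminal stock prices: S_uuu = 152.4, S_uud = 99.87, S_udd = 65.43, S_ddd = 42.87
Terminal payoffs (S − K): max(98.43, 0) = 98.43, max(45.87, 0) = 45.87, max(11.43, 0) = 11.43, max(-11.13, 0) = 0
Node uu (S = 105.1): V_uu = e^(−0.06)·[0.2237·98.4313 + 0.7763·45.8687] = 54.2697
Node ud (S = 68.88): V_ud = e^(−0.06)·[0.2237·45.8687 + 0.7763·11.4312] = 18.0197
Node dd (S = 45.12): V_dd = e^(−0.06)·[0.2237·11.4312 + 0.7763·0.0000] = 2.4080
Node u (S = 72.5): V_u = e^(−0.06)·[0.2237·54.2697 + 0.7763·18.0197] = 24.6063
Node d (S = 47.5): V_d = e^(−0.06)·[0.2237·18.0197 + 0.7763·2.4080] = 5.5563
Node 0 (S = 50): V_0 = e^(−0.06)·[0.2237·24.6063 + 0.7763·5.5563] = 9.2456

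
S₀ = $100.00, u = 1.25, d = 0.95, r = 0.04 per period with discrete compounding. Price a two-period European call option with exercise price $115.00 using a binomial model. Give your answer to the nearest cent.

$4.89

Risk-neutral probability p = (1 + 0.04 − 0.95)/(1.25 − 0.95) = 0.0900/0.3000 = 0.3000
Terminal stock prices: S_uu = 156.2, S_ud = 118.8, S_dd = 90.25
Terminal payoffs (S − K): max(41.25, 0) = 41.25, max(3.75, 0) = 3.75, max(-24.75, 0) = 0
Node u (S = 125): V_u = 1/1.04·[0.3000·41.2500 + 0.7000·3.7500] = 14.4231
Node d (S = 95): V_d = 1/1.04·[0.3000·3.7500 + 0.7000·0.0000] = 1.0817
Node 0 (S = 100): V_0 = 1/1.04·[0.3000·14.4231 + 0.7000·1.0817] = 4.8886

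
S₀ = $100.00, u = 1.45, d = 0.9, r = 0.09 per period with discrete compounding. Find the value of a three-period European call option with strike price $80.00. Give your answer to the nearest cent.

Risk-neutral probability p = (1 + 0.09 − 0.9)/(1.45 − 0.9) = 0.1900/0.5500 = 0.3455
Terminal stock prices: S_uuu = 304.9, S_uud = 189.2, S_udd = 117.5, S_ddd = 72.9
Terminal payoffs (S − K): max(224.9, 0) = 224.9, max(109.2, 0) = 109.2, max(37.45, 0) = 37.45, max(-7.1, 0) = 0
Node uu (S = 210.2): V_uu = 1/1.09·[0.3455·224.8625 + 0.6545·109.2250] = 136.8555
Node ud (S = 130.5): V_ud = 1/1.09·[0.3455·109.2250 + 0.6545·37.4500] = 57.1055
Node dd (S = 81): V_dd = 1/1.09·[0.3455·37.4500 + 0.6545·0.0000] = 11.8691
Node u (S = 145): V_u = 1/1.09·[0.3455·136.8555 + 0.6545·57.1055] = 77.6656
Node d (S = 90): V_d = 1/1.09·[0.3455·57.1055 + 0.6545·11.8691] = 25.2259
Node 0 (S = 100): V_0 = 1/1.09·[0.3455·77.6656 + 0.6545·25.2259] = 39.7628

$39.76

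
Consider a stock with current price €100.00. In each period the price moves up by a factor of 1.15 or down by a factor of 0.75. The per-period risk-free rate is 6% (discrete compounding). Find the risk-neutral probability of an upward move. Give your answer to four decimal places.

Risk-neutral probability p = (1 + 0.06 − 0.75)/(1.15 − 0.75) = 0.3100/0.4000 = 0.7750

p = 0.7750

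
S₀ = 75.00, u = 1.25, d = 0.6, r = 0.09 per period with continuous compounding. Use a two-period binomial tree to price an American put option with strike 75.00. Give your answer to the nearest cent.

9.43

Risk-neutral probability p = (e^0.09 − 0.6)/(1.25 − 0.6) = 0.4942/0.6500 = 0.7603
Terminal stock prices: S_uu = 117.2, S_ud = 56.25, S_dd = 27
Terminal payoffs (K − S): max(-42.19, 0) = 0, max(18.75, 0) = 18.75, max(48, 0) = 48
Node u (S = 93.75): continuation = e^(−0.09)·[0.7603·0.0000 + 0.2397·18.7500] = 4.1081; exercise value = 0.0000 ≤ continuation, so V_u = 4.1081
Node d (S = 45): continuation = e^(−0.09)·[0.7603·18.7500 + 0.2397·48.0000] = 23.5448; exercise value = 30.0000 > continuation, so V_d = 30.0000 (exercise)
Node 0 (S = 75): continuation = e^(−0.09)·[0.7603·4.1081 + 0.2397·30.0000] = 9.4274; exercise value = 0.0000 ≤ continuation, so V_0 = 9.4274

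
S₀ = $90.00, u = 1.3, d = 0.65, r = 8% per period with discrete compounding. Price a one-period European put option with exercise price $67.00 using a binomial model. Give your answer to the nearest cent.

Risk-neutral probability p = (1 + 0.08 − 0.65)/(1.3 − 0.65) = 0.4300/0.6500 = 0.6615
Terminal stock prices: S_u = 117, S_d = 58.5
Terminal payoffs (K − S): max(-50, 0) = 0, max(8.5, 0) = 8.5
Node 0 (S = 90): V_0 = 1/1.08·[0.6615·0.0000 + 0.3385·8.5000] = 2.6638

$2.66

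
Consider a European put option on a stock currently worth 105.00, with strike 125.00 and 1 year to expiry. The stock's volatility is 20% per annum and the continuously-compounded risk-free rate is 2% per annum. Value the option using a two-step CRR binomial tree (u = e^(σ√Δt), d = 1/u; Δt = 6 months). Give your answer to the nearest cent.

CRR parameters: u = e^(σ√Δt) = e^(0.2·√0.5) = 1.1519, d = 1/u = 0.8681
Per-period rate: rΔt = 0.02·0.5 = 0.01, so R = e^0.01 = 1.0101
Risk-neutral probability p = (e^0.01 − 0.8681)/(1.1519 − 0.8681) = 0.1419/0.2838 = 0.5001
Terminal stock prices: S_uu = 139.3, S_ud = 105, S_dd = 79.13
Terminal payoffs (K − S): max(-14.32, 0) = 0, max(20, 0) = 20, max(45.87, 0) = 45.87
Node u (S = 121): V_u = e^(−0.01)·[0.5001·0.0000 + 0.4999·20.0000] = 9.8982
Node d (S = 91.15): V_d = e^(−0.01)·[0.5001·20.0000 + 0.4999·45.8680] = 32.6033
Node 0 (S = 105): V_0 = e^(−0.01)·[0.5001·9.8982 + 0.4999·32.6033] = 21.0366

21.04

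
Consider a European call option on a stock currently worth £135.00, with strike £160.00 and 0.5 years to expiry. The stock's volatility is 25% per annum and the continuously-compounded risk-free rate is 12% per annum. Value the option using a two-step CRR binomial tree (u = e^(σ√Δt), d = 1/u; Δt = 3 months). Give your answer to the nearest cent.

CRR parameters: u = e^(σ√Δt) = e^(0.25·√0.25) = 1.1331, d = 1/u = 0.8825
Per-period rate: rΔt = 0.12·0.25 = 0.03, so R = e^0.03 = 1.0305
Risk-neutral probability p = (e^0.03 − 0.8825)/(1.1331 − 0.8825) = 0.1480/0.2507 = 0.5903
Terminal stock prices: S_uu = 173.3, S_ud = 135, S_dd = 105.1
Terminal payoffs (S − K): max(13.34, 0) = 13.34, max(-25, 0) = 0, max(-54.86, 0) = 0
Node u (S = 153): V_u = e^(−0.03)·[0.5903·13.3434 + 0.4097·0.0000] = 7.6437
Node d (S = 119.1): V_d = e^(−0.03)·[0.5903·0.0000 + 0.4097·0.0000] = 0.0000
Node 0 (S = 135): V_0 = e^(−0.03)·[0.5903·7.6437 + 0.4097·0.0000] = 4.3787

£4.38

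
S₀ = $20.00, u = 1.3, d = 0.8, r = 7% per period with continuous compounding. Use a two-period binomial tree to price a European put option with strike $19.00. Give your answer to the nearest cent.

$1.12

Risk-neutral probability p = (e^0.07 − 0.8)/(1.3 − 0.8) = 0.2725/0.5000 = 0.5450
Terminal stock prices: S_uu = 33.8, S_ud = 20.8, S_dd = 12.8
Terminal payoffs (K − S): max(-14.8, 0) = 0, max(-1.8, 0) = 0, max(6.2, 0) = 6.2
Node u (S = 26): V_u = e^(−0.07)·[0.5450·0.0000 + 0.4550·0.0000] = 0.0000
Node d (S = 16): V_d = e^(−0.07)·[0.5450·0.0000 + 0.4550·6.2000] = 2.6302
Node 0 (S = 20): V_0 = e^(−0.07)·[0.5450·0.0000 + 0.4550·2.6302] = 1.1158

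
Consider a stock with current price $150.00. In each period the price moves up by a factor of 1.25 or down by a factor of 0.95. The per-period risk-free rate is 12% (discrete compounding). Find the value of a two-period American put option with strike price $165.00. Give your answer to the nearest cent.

$15.00

Risk-neutral probability p = (1 + 0.12 − 0.95)/(1.25 − 0.95) = 0.1700/0.3000 = 0.5667
Terminal stock prices: S_uu = 234.4, S_ud = 178.1, S_dd = 135.4
Terminal payoffs (K − S): max(-69.38, 0) = 0, max(-13.12, 0) = 0, max(29.62, 0) = 29.62
Node u (S = 187.5): continuation = 1/1.12·[0.5667·0.0000 + 0.4333·0.0000] = 0.0000; exercise value = 0.0000 ≤ continuation, so V_u = 0.0000
Node d (S = 142.5): continuation = 1/1.12·[0.5667·0.0000 + 0.4333·29.6250] = 11.4621; exercise value = 22.5000 > continuation, so V_d = 22.5000 (exercise)
Node 0 (S = 150): continuation = 1/1.12·[0.5667·0.0000 + 0.4333·22.5000] = 8.7054; exercise value = 15.0000 > continuation, so V_0 = 15.0000 (exercise)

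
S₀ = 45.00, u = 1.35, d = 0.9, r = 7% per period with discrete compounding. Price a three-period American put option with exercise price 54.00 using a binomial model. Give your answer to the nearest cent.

9.00

Risk-neutral probability p = (1 + 0.07 − 0.9)/(1.35 − 0.9) = 0.1700/0.4500 = 0.3778
Terminal stock prices: S_uuu = 110.7, S_uud = 73.81, S_udd = 49.21, S_ddd = 32.81
Terminal payoffs (K − S): max(-56.72, 0) = 0, max(-19.81, 0) = 0, max(4.792, 0) = 4.792, max(21.19, 0) = 21.19
Node uu (S = 82.01): continuation = 1/1.07·[0.3778·0.0000 + 0.6222·0.0000] = 0.0000; exercise value = 0.0000 ≤ continuation, so V_uu = 0.0000
Node ud (S = 54.68): continuation = 1/1.07·[0.3778·0.0000 + 0.6222·4.7925] = 2.7869; exercise value = 0.0000 ≤ continuation, so V_ud = 2.7869
Node dd (S = 36.45): continuation = 1/1.07·[0.3778·4.7925 + 0.6222·21.1950] = 14.0173; exercise value = 17.5500 > continuation, so V_dd = 17.5500 (exercise)
Node u (S = 60.75): continuation = 1/1.07·[0.3778·0.0000 + 0.6222·2.7869] = 1.6206; exercise value = 0.0000 ≤ continuation, so V_u = 1.6206
Node d (S = 40.5): continuation = 1/1.07·[0.3778·2.7869 + 0.6222·17.5500] = 11.1896; exercise value = 13.5000 > continuation, so V_d = 13.5000 (exercise)
Node 0 (S = 45): continuation = 1/1.07·[0.3778·1.6206 + 0.6222·13.5000] = 8.4227; exercise value = 9.0000 > continuation, so V_0 = 9.0000 (exercise)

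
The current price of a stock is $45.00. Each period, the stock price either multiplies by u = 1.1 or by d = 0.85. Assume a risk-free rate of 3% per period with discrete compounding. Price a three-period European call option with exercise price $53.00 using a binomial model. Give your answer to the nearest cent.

Risk-neutral probability p = (1 + 0.03 − 0.85)/(1.1 − 0.85) = 0.1800/0.2500 = 0.7200
Terminal stock prices: S_uuu = 59.9, S_uud = 46.28, S_udd = 35.76, S_ddd = 27.64
Terminal payoffs (S − K): max(6.895, 0) = 6.895, max(-6.717, 0) = 0, max(-17.24, 0) = 0, max(-25.36, 0) = 0
Node uu (S = 54.45): V_uu = 1/1.03·[0.7200·6.8950 + 0.2800·0.0000] = 4.8198
Node ud (S = 42.08): V_ud = 1/1.03·[0.7200·0.0000 + 0.2800·0.0000] = 0.0000
Node dd (S = 32.51): V_dd = 1/1.03·[0.7200·0.0000 + 0.2800·0.0000] = 0.0000
Node u (S = 49.5): V_u = 1/1.03·[0.7200·4.8198 + 0.2800·0.0000] = 3.3692
Node d (S = 38.25): V_d = 1/1.03·[0.7200·0.0000 + 0.2800·0.0000] = 0.0000
Node 0 (S = 45): V_0 = 1/1.03·[0.7200·3.3692 + 0.2800·0.0000] = 2.3552

$2.36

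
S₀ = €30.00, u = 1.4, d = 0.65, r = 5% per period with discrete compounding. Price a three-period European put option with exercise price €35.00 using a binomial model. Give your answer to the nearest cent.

Risk-neutral probability p = (1 + 0.05 − 0.65)/(1.4 − 0.65) = 0.4000/0.7500 = 0.5333
Terminal stock prices: S_uuu = 82.32, S_uud = 38.22, S_udd = 17.75, S_ddd = 8.239
Terminal payoffs (K − S): max(-47.32, 0) = 0, max(-3.22, 0) = 0, max(17.25, 0) = 17.25, max(26.76, 0) = 26.76
Node uu (S = 58.8): V_uu = 1/1.05·[0.5333·0.0000 + 0.4667·0.0000] = 0.0000
Node ud (S = 27.3): V_ud = 1/1.05·[0.5333·0.0000 + 0.4667·17.2550] = 7.6689
Node dd (S = 12.68): V_dd = 1/1.05·[0.5333·17.2550 + 0.4667·26.7613] = 20.6583
Node u (S = 42): V_u = 1/1.05·[0.5333·0.0000 + 0.4667·7.6689] = 3.4084
Node d (S = 19.5): V_d = 1/1.05·[0.5333·7.6689 + 0.4667·20.6583] = 13.0768
Node 0 (S = 30): V_0 = 1/1.05·[0.5333·3.4084 + 0.4667·13.0768] = 7.5432

€7.54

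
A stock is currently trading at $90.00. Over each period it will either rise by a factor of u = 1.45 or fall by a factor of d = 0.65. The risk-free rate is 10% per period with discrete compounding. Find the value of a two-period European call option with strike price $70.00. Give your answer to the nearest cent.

Risk-neutral probability p = (1 + 0.1 − 0.65)/(1.45 − 0.65) = 0.4500/0.8000 = 0.5625
Terminal stock prices: S_uu = 189.2, S_ud = 84.83, S_dd = 38.03
Terminal payoffs (S − K): max(119.2, 0) = 119.2, max(14.83, 0) = 14.83, max(-31.97, 0) = 0
Node u (S = 130.5): V_u = 1/1.1·[0.5625·119.2250 + 0.4375·14.8250] = 66.8636
Node d (S = 58.5): V_d = 1/1.1·[0.5625·14.8250 + 0.4375·0.0000] = 7.5810
Node 0 (S = 90): V_0 = 1/1.1·[0.5625·66.8636 + 0.4375·7.5810] = 37.2068

$37.21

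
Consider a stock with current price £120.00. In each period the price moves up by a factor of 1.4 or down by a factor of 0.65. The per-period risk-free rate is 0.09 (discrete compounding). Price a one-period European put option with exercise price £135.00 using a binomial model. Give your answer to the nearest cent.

£21.61

Risk-neutral probability p = (1 + 0.09 − 0.65)/(1.4 − 0.65) = 0.4400/0.7500 = 0.5867
Terminal stock prices: S_u = 168, S_d = 78
Terminal payoffs (K − S): max(-33, 0) = 0, max(57, 0) = 57
Node 0 (S = 120): V_0 = 1/1.09·[0.5867·0.0000 + 0.4133·57.0000] = 21.6147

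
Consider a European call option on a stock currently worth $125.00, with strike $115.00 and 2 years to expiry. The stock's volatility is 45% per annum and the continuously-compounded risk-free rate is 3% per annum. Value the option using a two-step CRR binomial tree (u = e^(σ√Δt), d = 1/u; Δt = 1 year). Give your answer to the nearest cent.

CRR parameters: u = e^(σ√Δt) = e^(0.45·√1) = 1.5683, d = 1/u = 0.6376
Per-period rate: rΔt = 0.03·1 = 0.03, so R = e^0.03 = 1.0305
Risk-neutral probability p = (e^0.03 − 0.6376)/(1.5683 − 0.6376) = 0.3928/0.9307 = 0.4221
Terminal stock prices: S_uu = 307.5, S_ud = 125, S_dd = 50.82
Terminal payoffs (S − K): max(192.5, 0) = 192.5, max(10, 0) = 10, max(-64.18, 0) = 0
Node u (S = 196): V_u = e^(−0.03)·[0.4221·192.4504 + 0.5779·10.0000] = 84.4378
Node d (S = 79.7): V_d = e^(−0.03)·[0.4221·10.0000 + 0.5779·0.0000] = 4.0961
Node 0 (S = 125): V_0 = e^(−0.03)·[0.4221·84.4378 + 0.5779·4.0961] = 36.8837

$36.88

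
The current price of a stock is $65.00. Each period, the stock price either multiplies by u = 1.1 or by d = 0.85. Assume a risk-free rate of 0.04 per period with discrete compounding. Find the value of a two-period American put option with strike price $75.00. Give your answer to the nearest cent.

Risk-neutral probability p = (1 + 0.04 − 0.85)/(1.1 − 0.85) = 0.1900/0.2500 = 0.7600
Terminal stock prices: S_uu = 78.65, S_ud = 60.77, S_dd = 46.96
Terminal payoffs (K − S): max(-3.65, 0) = 0, max(14.23, 0) = 14.23, max(28.04, 0) = 28.04
Node u (S = 71.5): continuation = 1/1.04·[0.7600·0.0000 + 0.2400·14.2250] = 3.2827; exercise value = 3.5000 > continuation, so V_u = 3.5000 (exercise)
Node d (S = 55.25): continuation = 1/1.04·[0.7600·14.2250 + 0.2400·28.0375] = 16.8654; exercise value = 19.7500 > continuation, so V_d = 19.7500 (exercise)
Node 0 (S = 65): continuation = 1/1.04·[0.7600·3.5000 + 0.2400·19.7500] = 7.1154; exercise value = 10.0000 > continuation, so V_0 = 10.0000 (exercise)

$10.00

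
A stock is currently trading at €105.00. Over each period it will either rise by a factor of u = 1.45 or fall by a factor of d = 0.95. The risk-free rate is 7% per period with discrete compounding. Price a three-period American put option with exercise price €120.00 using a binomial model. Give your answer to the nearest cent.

Risk-neutral probability p = (1 + 0.07 − 0.95)/(1.45 − 0.95) = 0.1200/0.5000 = 0.2400
Terminal stock prices: S_uuu = 320.1, S_uud = 209.7, S_udd = 137.4, S_ddd = 90.02
Terminal payoffs (K − S): max(-200.1, 0) = 0, max(-89.72, 0) = 0, max(-17.41, 0) = 0, max(29.98, 0) = 29.98
Node uu (S = 220.8): continuation = 1/1.07·[0.2400·0.0000 + 0.7600·0.0000] = 0.0000; exercise value = 0.0000 ≤ continuation, so V_uu = 0.0000
Node ud (S = 144.6): continuation = 1/1.07·[0.2400·0.0000 + 0.7600·0.0000] = 0.0000; exercise value = 0.0000 ≤ continuation, so V_ud = 0.0000
Node dd (S = 94.76): continuation = 1/1.07·[0.2400·0.0000 + 0.7600·29.9756] = 21.2911; exercise value = 25.2375 > continuation, so V_dd = 25.2375 (exercise)
Node u (S = 152.2): continuation = 1/1.07·[0.2400·0.0000 + 0.7600·0.0000] = 0.0000; exercise value = 0.0000 ≤ continuation, so V_u = 0.0000
Node d (S = 99.75): continuation = 1/1.07·[0.2400·0.0000 + 0.7600·25.2375] = 17.9257; exercise value = 20.2500 > continuation, so V_d = 20.2500 (exercise)
Node 0 (S = 105): continuation = 1/1.07·[0.2400·0.0000 + 0.7600·20.2500] = 14.3832; exercise value = 15.0000 > continuation, so V_0 = 15.0000 (exercise)

€15.00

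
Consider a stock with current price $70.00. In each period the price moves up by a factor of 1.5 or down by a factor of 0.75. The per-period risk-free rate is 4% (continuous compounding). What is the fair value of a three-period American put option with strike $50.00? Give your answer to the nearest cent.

Risk-neutral probability p = (e^0.04 − 0.75)/(1.5 − 0.75) = 0.2908/0.7500 = 0.3877
Terminal stock prices: S_uuu = 236.2, S_uud = 118.1, S_udd = 59.06, S_ddd = 29.53
Terminal payoffs (K − S): max(-186.2, 0) = 0, max(-68.12, 0) = 0, max(-9.062, 0) = 0, max(20.47, 0) = 20.47
Node uu (S = 157.5): continuation = e^(−0.04)·[0.3877·0.0000 + 0.6123·0.0000] = 0.0000; exercise value = 0.0000 ≤ continuation, so V_uu = 0.0000
Node ud (S = 78.75): continuation = e^(−0.04)·[0.3877·0.0000 + 0.6123·0.0000] = 0.0000; exercise value = 0.0000 ≤ continuation, so V_ud = 0.0000
Node dd (S = 39.38): continuation = e^(−0.04)·[0.3877·0.0000 + 0.6123·20.4688] = 12.0407; exercise value = 10.6250 ≤ continuation, so V_dd = 12.0407
Node u (S = 105): continuation = e^(−0.04)·[0.3877·0.0000 + 0.6123·0.0000] = 0.0000; exercise value = 0.0000 ≤ continuation, so V_u = 0.0000
Node d (S = 52.5): continuation = e^(−0.04)·[0.3877·0.0000 + 0.6123·12.0407] = 7.0829; exercise value = 0.0000 ≤ continuation, so V_d = 7.0829
Node 0 (S = 70): continuation = e^(−0.04)·[0.3877·0.0000 + 0.6123·7.0829] = 4.1665; exercise value = 0.0000 ≤ continuation, so V_0 = 4.1665

$4.17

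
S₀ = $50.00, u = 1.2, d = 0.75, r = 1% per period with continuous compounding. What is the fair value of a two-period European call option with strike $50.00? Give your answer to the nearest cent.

$7.20

Risk-neutral probability p = (e^0.01 − 0.75)/(1.2 − 0.75) = 0.2601/0.4500 = 0.5779
Terminal stock prices: S_uu = 72, S_ud = 45, S_dd = 28.12
Terminal payoffs (S − K): max(22, 0) = 22, max(-5, 0) = 0, max(-21.88, 0) = 0
Node u (S = 60): V_u = e^(−0.01)·[0.5779·22.0000 + 0.4221·0.0000] = 12.5871
Node d (S = 37.5): V_d = e^(−0.01)·[0.5779·0.0000 + 0.4221·0.0000] = 0.0000
Node 0 (S = 50): V_0 = e^(−0.01)·[0.5779·12.5871 + 0.4221·0.0000] = 7.2016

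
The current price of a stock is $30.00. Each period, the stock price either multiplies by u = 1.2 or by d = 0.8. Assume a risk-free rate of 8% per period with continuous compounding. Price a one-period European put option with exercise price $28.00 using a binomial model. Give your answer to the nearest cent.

$1.08

Risk-neutral probability p = (e^0.08 − 0.8)/(1.2 − 0.8) = 0.2833/0.4000 = 0.7082
Terminal stock prices: S_u = 36, S_d = 24
Terminal payoffs (K − S): max(-8, 0) = 0, max(4, 0) = 4
Node 0 (S = 30): V_0 = e^(−0.08)·[0.7082·0.0000 + 0.2918·4.0000] = 1.0774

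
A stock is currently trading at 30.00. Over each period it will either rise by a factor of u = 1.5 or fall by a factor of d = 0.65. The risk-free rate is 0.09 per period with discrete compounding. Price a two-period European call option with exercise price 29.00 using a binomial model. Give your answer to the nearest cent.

8.79

Risk-neutral probability p = (1 + 0.09 − 0.65)/(1.5 − 0.65) = 0.4400/0.8500 = 0.5176
Terminal stock prices: S_uu = 67.5, S_ud = 29.25, S_dd = 12.68
Terminal payoffs (S − K): max(38.5, 0) = 38.5, max(0.25, 0) = 0.25, max(-16.32, 0) = 0
Node u (S = 45): V_u = 1/1.09·[0.5176·38.5000 + 0.4824·0.2500] = 18.3945
Node d (S = 19.5): V_d = 1/1.09·[0.5176·0.2500 + 0.4824·0.0000] = 0.1187
Node 0 (S = 30): V_0 = 1/1.09·[0.5176·18.3945 + 0.4824·0.1187] = 8.7882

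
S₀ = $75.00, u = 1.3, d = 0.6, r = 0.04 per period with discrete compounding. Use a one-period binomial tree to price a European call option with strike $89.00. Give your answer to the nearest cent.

Risk-neutral probability p = (1 + 0.04 − 0.6)/(1.3 − 0.6) = 0.4400/0.7000 = 0.6286
Terminal stock prices: S_u = 97.5, S_d = 45
Terminal payoffs (S − K): max(8.5, 0) = 8.5, max(-44, 0) = 0
Node 0 (S = 75): V_0 = 1/1.04·[0.6286·8.5000 + 0.3714·0.0000] = 5.1374

$5.14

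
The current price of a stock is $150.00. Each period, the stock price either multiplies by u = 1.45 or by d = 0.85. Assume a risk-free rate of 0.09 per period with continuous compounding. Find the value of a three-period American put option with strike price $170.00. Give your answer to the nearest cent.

$24.44

Risk-neutral probability p = (e^0.09 − 0.85)/(1.45 − 0.85) = 0.2442/0.6000 = 0.4070
Terminal stock prices: S_uuu = 457.3, S_uud = 268.1, S_udd = 157.1, S_ddd = 92.12
Terminal payoffs (K − S): max(-287.3, 0) = 0, max(-98.07, 0) = 0, max(12.86, 0) = 12.86, max(77.88, 0) = 77.88
Node uu (S = 315.4): continuation = e^(−0.09)·[0.4070·0.0000 + 0.5930·0.0000] = 0.0000; exercise value = 0.0000 ≤ continuation, so V_uu = 0.0000
Node ud (S = 184.9): continuation = e^(−0.09)·[0.4070·0.0000 + 0.5930·12.8563] = 6.9681; exercise value = 0.0000 ≤ continuation, so V_ud = 6.9681
Node dd (S = 108.4): continuation = e^(−0.09)·[0.4070·12.8563 + 0.5930·77.8813] = 46.9933; exercise value = 61.6250 > continuation, so V_dd = 61.6250 (exercise)
Node u (S = 217.5): continuation = e^(−0.09)·[0.4070·0.0000 + 0.5930·6.9681] = 3.7767; exercise value = 0.0000 ≤ continuation, so V_u = 3.7767
Node d (S = 127.5): continuation = e^(−0.09)·[0.4070·6.9681 + 0.5930·61.6250] = 35.9924; exercise value = 42.5000 > continuation, so V_d = 42.5000 (exercise)
Node 0 (S = 150): continuation = e^(−0.09)·[0.4070·3.7767 + 0.5930·42.5000] = 24.4397; exercise value = 20.0000 ≤ continuation, so V_0 = 24.4397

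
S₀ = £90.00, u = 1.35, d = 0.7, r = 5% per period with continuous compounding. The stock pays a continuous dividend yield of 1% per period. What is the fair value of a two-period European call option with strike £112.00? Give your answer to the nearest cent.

£12.94

Per-period risk-free factor R = e^0.05 = 1.0513; dividend-adjusted growth = e^(0.05−0.01) = 1.0408.
Risk-neutral probability p = (1.0408 − 0.7)/(1.35 − 0.7) = 0.3408/0.6500 = 0.5243
Terminal stock prices: S_uu = 164, S_ud = 85.05, S_dd = 44.1
Terminal payoffs (S − K): max(52.03, 0) = 52.03, max(-26.95, 0) = 0, max(-67.9, 0) = 0
Node u (S = 121.5): V_u = e^(−0.05)·[0.5243·52.0250 + 0.4757·0.0000] = 25.9476
Node d (S = 63): V_d = e^(−0.05)·[0.5243·0.0000 + 0.4757·0.0000] = 0.0000
Node 0 (S = 90): V_0 = e^(−0.05)·[0.5243·25.9476 + 0.4757·0.0000] = 12.9414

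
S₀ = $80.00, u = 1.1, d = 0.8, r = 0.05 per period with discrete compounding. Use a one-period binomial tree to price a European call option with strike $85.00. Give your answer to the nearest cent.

Risk-neutral probability p = (1 + 0.05 − 0.8)/(1.1 − 0.8) = 0.2500/0.3000 = 0.8333
Terminal stock prices: S_u = 88, S_d = 64
Terminal payoffs (S − K): max(3, 0) = 3, max(-21, 0) = 0
Node 0 (S = 80): V_0 = 1/1.05·[0.8333·3.0000 + 0.1667·0.0000] = 2.3810

$2.38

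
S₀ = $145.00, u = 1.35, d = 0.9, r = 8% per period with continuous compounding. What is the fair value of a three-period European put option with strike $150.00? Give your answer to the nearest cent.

$7.25

Risk-neutral probability p = (e^0.08 − 0.9)/(1.35 − 0.9) = 0.1833/0.4500 = 0.4073
Terminal stock prices: S_uuu = 356.8, S_uud = 237.8, S_udd = 158.6, S_ddd = 105.7
Terminal payoffs (K − S): max(-206.8, 0) = 0, max(-87.84, 0) = 0, max(-8.558, 0) = 0, max(44.29, 0) = 44.29
Node uu (S = 264.3): V_uu = e^(−0.08)·[0.4073·0.0000 + 0.5927·0.0000] = 0.0000
Node ud (S = 176.2): V_ud = e^(−0.08)·[0.4073·0.0000 + 0.5927·0.0000] = 0.0000
Node dd (S = 117.5): V_dd = e^(−0.08)·[0.4073·0.0000 + 0.5927·44.2950] = 24.2350
Node u (S = 195.8): V_u = e^(−0.08)·[0.4073·0.0000 + 0.5927·0.0000] = 0.0000
Node d (S = 130.5): V_d = e^(−0.08)·[0.4073·0.0000 + 0.5927·24.2350] = 13.2596
Node 0 (S = 145): V_0 = e^(−0.08)·[0.4073·0.0000 + 0.5927·13.2596] = 7.2547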